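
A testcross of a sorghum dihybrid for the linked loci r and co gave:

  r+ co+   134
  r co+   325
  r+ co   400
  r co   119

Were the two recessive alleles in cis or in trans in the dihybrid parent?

The two most frequent classes are r+ co (400) and r co+ (325); these are the parental (non-recombinant) types.
So the F1 carried r+ co on one chromosome and r co+ on the other — the recessive alleles are on opposite chromosomes (trans / repulsion).

trans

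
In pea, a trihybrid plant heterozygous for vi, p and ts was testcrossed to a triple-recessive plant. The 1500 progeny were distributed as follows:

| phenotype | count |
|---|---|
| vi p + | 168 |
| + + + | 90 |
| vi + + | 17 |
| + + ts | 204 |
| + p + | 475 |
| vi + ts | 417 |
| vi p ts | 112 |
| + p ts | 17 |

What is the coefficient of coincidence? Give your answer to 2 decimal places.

0.53

The two most frequent reciprocal classes, + p + and vi + ts, are the parental types, so the F1 was + p + / vi + ts.
The two rarest classes, + p ts and vi + +, are the double crossovers. Comparing them with the parentals, only the ts allele has switched, so ts is the middle locus and the order is vi – ts – p.
vi–ts: (372 + 34)/1500 = 0.2707; ts–p: (202 + 34)/1500 = 0.1573.
Expected DCO frequency = 0.2707 × 0.1573 ≈ 0.04258; observed = 34/1500 ≈ 0.02267.
Coefficient of coincidence = 0.02267/0.04258 ≈ 0.53.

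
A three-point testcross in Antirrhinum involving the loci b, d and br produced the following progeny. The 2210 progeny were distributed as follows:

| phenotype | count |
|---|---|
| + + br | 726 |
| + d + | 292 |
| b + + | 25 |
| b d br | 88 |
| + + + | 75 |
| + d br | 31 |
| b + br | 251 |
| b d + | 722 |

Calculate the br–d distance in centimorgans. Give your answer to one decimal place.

9.9 centimorgans

The two most frequent reciprocal classes, + + br and b d +, are the parental types, so the F1 was + + br / b d +.
The two rarest classes, + d br and b + +, are the double crossovers. Comparing them with the parentals, only the d allele has switched, so d is the middle locus and the order is b – d – br.
Crossovers in the d–br interval produce the single-crossover classes + + + and b d br (75 + 88 = 163) plus the double crossovers (56).
RF(d–br) = (163 + 56) / 2210 = 219/2210 = 0.0991 → 9.9 centimorgans.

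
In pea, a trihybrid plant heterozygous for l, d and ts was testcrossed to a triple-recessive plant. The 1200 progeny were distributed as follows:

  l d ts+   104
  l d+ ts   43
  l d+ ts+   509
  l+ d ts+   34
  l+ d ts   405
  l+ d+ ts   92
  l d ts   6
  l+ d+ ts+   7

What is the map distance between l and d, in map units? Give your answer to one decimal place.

The two most frequent reciprocal classes, l d+ ts+ and l+ d ts, are the parental types, so the F1 was l d+ ts+ / l+ d ts.
The two rarest classes, l+ d+ ts+ and l d ts, are the double crossovers. Comparing them with the parentals, only the l allele has switched, so l is the middle locus and the order is ts – l – d.
Crossovers in the l–d interval produce the single-crossover classes l d ts+ and l+ d+ ts (104 + 92 = 196) plus the double crossovers (13).
RF(l–d) = (196 + 13) / 1200 = 209/1200 = 0.1742 → 17.4 map units.

17.4 map units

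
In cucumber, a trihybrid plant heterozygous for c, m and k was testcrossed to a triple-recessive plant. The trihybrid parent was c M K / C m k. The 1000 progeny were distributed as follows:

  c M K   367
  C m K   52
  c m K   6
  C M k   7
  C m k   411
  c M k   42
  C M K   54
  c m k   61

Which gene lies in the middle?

The two rarest classes, c m K and C M k, are the double crossovers. Comparing them with the parentals, only the m allele has switched, so m is the middle locus and the order is k – m – c.

m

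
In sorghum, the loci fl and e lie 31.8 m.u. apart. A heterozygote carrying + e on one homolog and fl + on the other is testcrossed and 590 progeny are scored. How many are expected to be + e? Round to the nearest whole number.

201

A map distance of 31.8 m.u. corresponds to a recombination frequency of 0.318.
The F1 is + e / fl +, so + e is a parental gamete class with expected frequency (1 − r)/2 = 0.682/2 = 0.3410.
Expected number = 0.3410 × 590 = 201.19 ≈ 201.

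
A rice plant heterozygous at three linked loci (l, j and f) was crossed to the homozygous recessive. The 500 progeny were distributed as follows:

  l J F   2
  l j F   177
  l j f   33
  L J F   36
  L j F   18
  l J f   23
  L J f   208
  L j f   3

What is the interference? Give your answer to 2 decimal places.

0.27

The two most frequent reciprocal classes, L J f and l j F, are the parental types, so the F1 was L J f / l j F.
The two rarest classes, L j f and l J F, are the double crossovers. Comparing them with the parentals, only the j allele has switched, so j is the middle locus and the order is f – j – l.
f–j: (69 + 5)/500 = 0.1480; j–l: (41 + 5)/500 = 0.0920.
Expected DCO frequency = 0.1480 × 0.0920 ≈ 0.01362; observed = 5/500 ≈ 0.01000.
Coefficient of coincidence = 0.01000/0.01362 ≈ 0.73; interference = 1 − 0.73 = 0.27.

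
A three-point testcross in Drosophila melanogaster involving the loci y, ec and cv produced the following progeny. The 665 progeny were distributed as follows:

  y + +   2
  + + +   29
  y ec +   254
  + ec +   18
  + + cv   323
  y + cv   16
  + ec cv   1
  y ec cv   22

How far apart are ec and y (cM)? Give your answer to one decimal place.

The two most frequent reciprocal classes, y ec + and + + cv, are the parental types, so the F1 was y ec + / + + cv.
The two rarest classes, y + + and + ec cv, are the double crossovers. Comparing them with the parentals, only the ec allele has switched, so ec is the middle locus and the order is cv – ec – y.
Crossovers in the ec–y interval produce the single-crossover classes + ec + and y + cv (18 + 16 = 34) plus the double crossovers (3).
RF(ec–y) = (34 + 3) / 665 = 37/665 = 0.0556 → 5.6 cM.

5.6 cM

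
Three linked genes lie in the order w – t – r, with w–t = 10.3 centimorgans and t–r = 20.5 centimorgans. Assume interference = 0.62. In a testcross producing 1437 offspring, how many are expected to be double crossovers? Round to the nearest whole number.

12

Map distances give recombination frequencies of 0.103 and 0.205 for the two intervals.
With interference 0.62 (so coincidence = 0.38), expected double-crossover frequency = 0.103 × 0.205 × 0.38 = 0.00802.
Expected number = 0.00802 × 1437 = 11.53 ≈ 12.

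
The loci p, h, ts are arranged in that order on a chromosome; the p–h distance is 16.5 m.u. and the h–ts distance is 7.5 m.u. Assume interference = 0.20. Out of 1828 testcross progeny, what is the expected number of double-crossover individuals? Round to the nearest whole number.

Map distances give recombination frequencies of 0.165 and 0.075 for the two intervals.
With interference 0.20 (so coincidence = 0.80), expected double-crossover frequency = 0.165 × 0.075 × 0.80 = 0.00990.
Expected number = 0.00990 × 1828 = 18.10 ≈ 18.

18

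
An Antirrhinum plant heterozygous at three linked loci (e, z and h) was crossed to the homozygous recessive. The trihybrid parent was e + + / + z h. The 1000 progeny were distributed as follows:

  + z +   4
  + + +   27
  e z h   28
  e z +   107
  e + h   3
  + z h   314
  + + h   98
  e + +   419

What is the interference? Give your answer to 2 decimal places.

The two rarest classes, e + h and + z +, are the double crossovers. Comparing them with the parentals, only the h allele has switched, so h is the middle locus and the order is z – h – e.
z–h: (205 + 7)/1000 = 0.2120; h–e: (55 + 7)/1000 = 0.0620.
Expected DCO frequency = 0.2120 × 0.0620 ≈ 0.01314; observed = 7/1000 ≈ 0.00700.
Coefficient of coincidence = 0.00700/0.01314 ≈ 0.53; interference = 1 − 0.53 = 0.47.

0.47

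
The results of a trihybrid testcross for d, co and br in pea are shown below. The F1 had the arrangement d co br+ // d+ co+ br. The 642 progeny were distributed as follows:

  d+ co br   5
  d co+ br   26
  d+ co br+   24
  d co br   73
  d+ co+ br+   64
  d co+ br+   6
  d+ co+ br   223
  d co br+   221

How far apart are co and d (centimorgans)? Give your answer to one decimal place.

The two rarest classes, d co+ br+ and d+ co br, are the double crossovers. Comparing them with the parentals, only the co allele has switched, so co is the middle locus and the order is br – co – d.
Crossovers in the co–d interval produce the single-crossover classes d+ co br+ and d co+ br (24 + 26 = 50) plus the double crossovers (11).
RF(co–d) = (50 + 11) / 642 = 61/642 = 0.0950 → 9.5 centimorgans.

9.5 centimorgans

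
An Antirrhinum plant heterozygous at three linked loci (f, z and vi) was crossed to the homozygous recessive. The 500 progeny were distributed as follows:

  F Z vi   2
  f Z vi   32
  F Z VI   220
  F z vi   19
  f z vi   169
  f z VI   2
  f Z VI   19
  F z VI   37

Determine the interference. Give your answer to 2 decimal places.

0.35

The two most frequent reciprocal classes, f z vi and F Z VI, are the parental types, so the F1 was f z vi / F Z VI.
The two rarest classes, f z VI and F Z vi, are the double crossovers. Comparing them with the parentals, only the vi allele has switched, so vi is the middle locus and the order is f – vi – z.
f–vi: (38 + 4)/500 = 0.0840; vi–z: (69 + 4)/500 = 0.1460.
Expected DCO frequency = 0.0840 × 0.1460 ≈ 0.01226; observed = 4/500 ≈ 0.00800.
Coefficient of coincidence = 0.00800/0.01226 ≈ 0.65; interference = 1 − 0.65 = 0.35.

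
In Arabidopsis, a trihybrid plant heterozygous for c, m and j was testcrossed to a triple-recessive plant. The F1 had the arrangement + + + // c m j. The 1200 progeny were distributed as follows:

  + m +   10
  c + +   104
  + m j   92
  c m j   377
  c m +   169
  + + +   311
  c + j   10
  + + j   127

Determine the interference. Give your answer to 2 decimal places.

The two rarest classes, + m + and c + j, are the double crossovers. Comparing them with the parentals, only the m allele has switched, so m is the middle locus and the order is j – m – c.
j–m: (296 + 20)/1200 = 0.2633; m–c: (196 + 20)/1200 = 0.1800.
Expected DCO frequency = 0.2633 × 0.1800 ≈ 0.04739; observed = 20/1200 ≈ 0.01667.
Coefficient of coincidence = 0.01667/0.04739 ≈ 0.35; interference = 1 − 0.35 = 0.65.

0.65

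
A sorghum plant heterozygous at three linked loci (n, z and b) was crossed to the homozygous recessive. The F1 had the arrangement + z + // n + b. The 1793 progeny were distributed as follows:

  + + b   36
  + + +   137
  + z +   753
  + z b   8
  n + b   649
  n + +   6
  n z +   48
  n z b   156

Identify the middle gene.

The two rarest classes, + z b and n + +, are the double crossovers. Comparing them with the parentals, only the b allele has switched, so b is the middle locus and the order is z – b – n.

b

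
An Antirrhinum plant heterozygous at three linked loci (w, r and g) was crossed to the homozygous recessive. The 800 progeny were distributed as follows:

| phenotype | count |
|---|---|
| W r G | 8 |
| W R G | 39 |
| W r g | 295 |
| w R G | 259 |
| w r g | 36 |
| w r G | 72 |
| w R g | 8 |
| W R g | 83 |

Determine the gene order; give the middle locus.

The two most frequent reciprocal classes, w R G and W r g, are the parental types, so the F1 was w R G / W r g.
The two rarest classes, w R g and W r G, are the double crossovers. Comparing them with the parentals, only the g allele has switched, so g is the middle locus and the order is w – g – r.

g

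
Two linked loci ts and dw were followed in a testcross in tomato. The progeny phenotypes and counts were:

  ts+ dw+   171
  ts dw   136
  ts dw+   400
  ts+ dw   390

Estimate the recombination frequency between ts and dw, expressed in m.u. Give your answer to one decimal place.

28.0 m.u.

The two most frequent classes, ts+ dw (390) and ts dw+ (400), are the parental types, so the F1 was ts+ dw / ts dw+.
The recombinant classes are ts+ dw+ and ts dw: 171 + 136 = 307.
Recombination frequency = 307/1097 = 0.2799 ≈ 28.0%, i.e. 28.0 m.u.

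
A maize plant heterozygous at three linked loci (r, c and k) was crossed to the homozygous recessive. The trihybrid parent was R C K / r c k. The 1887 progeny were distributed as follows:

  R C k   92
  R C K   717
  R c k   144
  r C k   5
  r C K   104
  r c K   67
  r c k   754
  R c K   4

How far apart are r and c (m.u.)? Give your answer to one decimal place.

The two rarest classes, R c K and r C k, are the double crossovers. Comparing them with the parentals, only the c allele has switched, so c is the middle locus and the order is r – c – k.
Crossovers in the r–c interval produce the single-crossover classes r C K and R c k (104 + 144 = 248) plus the double crossovers (9).
RF(r–c) = (248 + 9) / 1887 = 257/1887 = 0.1362 → 13.6 m.u.

13.6 m.u.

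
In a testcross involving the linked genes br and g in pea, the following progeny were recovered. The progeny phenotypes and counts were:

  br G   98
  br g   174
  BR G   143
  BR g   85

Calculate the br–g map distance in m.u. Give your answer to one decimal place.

The two most frequent classes, BR G (143) and br g (174), are the parental types, so the F1 was BR G / br g.
The recombinant classes are BR g and br G: 85 + 98 = 183.
Recombination frequency = 183/500 = 0.3660 ≈ 36.6%, i.e. 36.6 m.u.

36.6 m.u.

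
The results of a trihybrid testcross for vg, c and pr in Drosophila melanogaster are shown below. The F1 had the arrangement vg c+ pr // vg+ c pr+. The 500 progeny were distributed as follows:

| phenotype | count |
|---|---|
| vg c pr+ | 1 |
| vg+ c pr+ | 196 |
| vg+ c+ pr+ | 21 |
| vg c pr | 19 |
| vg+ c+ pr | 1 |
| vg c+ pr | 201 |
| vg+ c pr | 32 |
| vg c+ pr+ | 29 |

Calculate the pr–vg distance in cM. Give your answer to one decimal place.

The two rarest classes, vg+ c+ pr and vg c pr+, are the double crossovers. Comparing them with the parentals, only the vg allele has switched, so vg is the middle locus and the order is pr – vg – c.
Crossovers in the pr–vg interval produce the single-crossover classes vg c+ pr+ and vg+ c pr (29 + 32 = 61) plus the double crossovers (2).
RF(pr–vg) = (61 + 2) / 500 = 63/500 = 0.1260 → 12.6 cM.

12.6 cM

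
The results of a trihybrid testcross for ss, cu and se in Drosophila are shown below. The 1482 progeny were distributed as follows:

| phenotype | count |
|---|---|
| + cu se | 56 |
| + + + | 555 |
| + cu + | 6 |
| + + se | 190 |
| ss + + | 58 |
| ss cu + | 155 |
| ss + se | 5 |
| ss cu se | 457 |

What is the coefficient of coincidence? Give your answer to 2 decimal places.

0.37

The two most frequent reciprocal classes, + + + and ss cu se, are the parental types, so the F1 was + + + / ss cu se.
The two rarest classes, + cu + and ss + se, are the double crossovers. Comparing them with the parentals, only the cu allele has switched, so cu is the middle locus and the order is se – cu – ss.
se–cu: (345 + 11)/1482 = 0.2402; cu–ss: (114 + 11)/1482 = 0.0843.
Expected DCO frequency = 0.2402 × 0.0843 ≈ 0.02025; observed = 11/1482 ≈ 0.00742.
Coefficient of coincidence = 0.00742/0.02025 ≈ 0.37.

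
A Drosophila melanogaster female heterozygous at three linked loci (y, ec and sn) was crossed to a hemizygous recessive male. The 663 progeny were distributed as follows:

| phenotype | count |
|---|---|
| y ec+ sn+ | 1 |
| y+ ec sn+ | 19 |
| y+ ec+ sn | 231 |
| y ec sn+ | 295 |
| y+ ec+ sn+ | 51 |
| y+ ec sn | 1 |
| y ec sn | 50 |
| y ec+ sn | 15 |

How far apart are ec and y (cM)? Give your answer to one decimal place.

5.4 cM

The two most frequent reciprocal classes, y+ ec+ sn and y ec sn+, are the parental types, so the F1 was y+ ec+ sn / y ec sn+.
The two rarest classes, y+ ec sn and y ec+ sn+, are the double crossovers. Comparing them with the parentals, only the ec allele has switched, so ec is the middle locus and the order is sn – ec – y.
Crossovers in the ec–y interval produce the single-crossover classes y ec+ sn and y+ ec sn+ (15 + 19 = 34) plus the double crossovers (2).
RF(ec–y) = (34 + 2) / 663 = 36/663 = 0.0543 → 5.4 cM.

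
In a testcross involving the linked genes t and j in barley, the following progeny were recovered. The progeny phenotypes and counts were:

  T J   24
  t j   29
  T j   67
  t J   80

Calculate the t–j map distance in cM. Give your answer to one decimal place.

The two most frequent classes, T j (67) and t J (80), are the parental types, so the F1 was T j / t J.
The recombinant classes are T J and t j: 24 + 29 = 53.
Recombination frequency = 53/200 = 0.2650 ≈ 26.5%, i.e. 26.5 cM.

26.5 cM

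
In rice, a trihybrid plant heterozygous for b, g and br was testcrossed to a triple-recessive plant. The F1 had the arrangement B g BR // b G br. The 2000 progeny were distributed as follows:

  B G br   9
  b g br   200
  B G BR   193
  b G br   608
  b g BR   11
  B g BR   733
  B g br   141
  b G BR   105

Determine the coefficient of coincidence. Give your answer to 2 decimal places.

0.36

The two rarest classes, b g BR and B G br, are the double crossovers. Comparing them with the parentals, only the b allele has switched, so b is the middle locus and the order is br – b – g.
br–b: (246 + 20)/2000 = 0.1330; b–g: (393 + 20)/2000 = 0.2065.
Expected DCO frequency = 0.1330 × 0.2065 ≈ 0.02746; observed = 20/2000 ≈ 0.01000.
Coefficient of coincidence = 0.01000/0.02746 ≈ 0.36.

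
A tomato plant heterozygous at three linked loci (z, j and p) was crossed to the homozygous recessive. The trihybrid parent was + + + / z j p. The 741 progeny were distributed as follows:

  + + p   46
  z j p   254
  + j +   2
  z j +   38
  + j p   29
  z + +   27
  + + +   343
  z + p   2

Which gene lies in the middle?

j

The two rarest classes, + j + and z + p, are the double crossovers. Comparing them with the parentals, only the j allele has switched, so j is the middle locus and the order is p – j – z.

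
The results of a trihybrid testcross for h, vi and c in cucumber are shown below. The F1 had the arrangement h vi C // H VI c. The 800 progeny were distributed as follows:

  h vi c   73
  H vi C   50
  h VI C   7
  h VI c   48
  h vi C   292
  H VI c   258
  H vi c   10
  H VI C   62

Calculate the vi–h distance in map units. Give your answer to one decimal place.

The two rarest classes, h VI C and H vi c, are the double crossovers. Comparing them with the parentals, only the vi allele has switched, so vi is the middle locus and the order is c – vi – h.
Crossovers in the vi–h interval produce the single-crossover classes H vi C and h VI c (50 + 48 = 98) plus the double crossovers (17).
RF(vi–h) = (98 + 17) / 800 = 115/800 = 0.1437 → 14.4 map units.

14.4 map units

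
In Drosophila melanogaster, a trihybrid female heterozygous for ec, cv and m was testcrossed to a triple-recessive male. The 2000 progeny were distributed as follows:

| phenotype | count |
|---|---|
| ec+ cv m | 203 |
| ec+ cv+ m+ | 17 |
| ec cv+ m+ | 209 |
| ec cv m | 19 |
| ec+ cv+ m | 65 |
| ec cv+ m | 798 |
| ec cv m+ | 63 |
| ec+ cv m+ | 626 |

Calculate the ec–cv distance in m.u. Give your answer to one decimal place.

8.2 m.u.

The two most frequent reciprocal classes, ec cv+ m and ec+ cv m+, are the parental types, so the F1 was ec cv+ m / ec+ cv m+.
The two rarest classes, ec cv m and ec+ cv+ m+, are the double crossovers. Comparing them with the parentals, only the cv allele has switched, so cv is the middle locus and the order is ec – cv – m.
Crossovers in the ec–cv interval produce the single-crossover classes ec+ cv+ m and ec cv m+ (65 + 63 = 128) plus the double crossovers (36).
RF(ec–cv) = (128 + 36) / 2000 = 164/2000 = 0.0820 → 8.2 m.u.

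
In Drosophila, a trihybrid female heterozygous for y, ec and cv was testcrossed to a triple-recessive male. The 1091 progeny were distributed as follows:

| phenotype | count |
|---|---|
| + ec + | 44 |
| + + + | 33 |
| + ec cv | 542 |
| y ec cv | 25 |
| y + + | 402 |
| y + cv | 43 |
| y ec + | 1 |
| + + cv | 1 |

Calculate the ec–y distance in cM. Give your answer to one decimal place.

The two most frequent reciprocal classes, + ec cv and y + +, are the parental types, so the F1 was + ec cv / y + +.
The two rarest classes, + + cv and y ec +, are the double crossovers. Comparing them with the parentals, only the ec allele has switched, so ec is the middle locus and the order is cv – ec – y.
Crossovers in the ec–y interval produce the single-crossover classes y ec cv and + + + (25 + 33 = 58) plus the double crossovers (2).
RF(ec–y) = (58 + 2) / 1091 = 60/1091 = 0.0550 → 5.5 cM.

5.5 cM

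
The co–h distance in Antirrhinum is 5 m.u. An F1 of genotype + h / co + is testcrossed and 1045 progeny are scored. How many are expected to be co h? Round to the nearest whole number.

A map distance of 5 m.u. corresponds to a recombination frequency of 0.050.
The F1 is + h / co +, so co h is a recombinant gamete class with expected frequency r/2 = 0.050/2 = 0.0250.
Expected number = 0.0250 × 1045 = 26.12 ≈ 26.

26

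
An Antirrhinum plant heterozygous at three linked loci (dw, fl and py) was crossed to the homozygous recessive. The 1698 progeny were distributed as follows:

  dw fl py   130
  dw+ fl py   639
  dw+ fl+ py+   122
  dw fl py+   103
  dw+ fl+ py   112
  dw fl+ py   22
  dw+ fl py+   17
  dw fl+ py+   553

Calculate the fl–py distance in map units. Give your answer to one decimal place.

The two most frequent reciprocal classes, dw fl+ py+ and dw+ fl py, are the parental types, so the F1 was dw fl+ py+ / dw+ fl py.
The two rarest classes, dw fl+ py and dw+ fl py+, are the double crossovers. Comparing them with the parentals, only the py allele has switched, so py is the middle locus and the order is dw – py – fl.
Crossovers in the py–fl interval produce the single-crossover classes dw fl py+ and dw+ fl+ py (103 + 112 = 215) plus the double crossovers (39).
RF(py–fl) = (215 + 39) / 1698 = 254/1698 = 0.1496 → 15.0 map units.

15.0 map units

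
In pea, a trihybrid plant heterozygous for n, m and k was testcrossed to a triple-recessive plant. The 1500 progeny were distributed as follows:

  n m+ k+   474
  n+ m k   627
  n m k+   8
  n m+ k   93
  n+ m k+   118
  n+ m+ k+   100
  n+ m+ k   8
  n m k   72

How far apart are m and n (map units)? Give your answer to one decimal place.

12.5 map units

The two most frequent reciprocal classes, n+ m k and n m+ k+, are the parental types, so the F1 was n+ m k / n m+ k+.
The two rarest classes, n+ m+ k and n m k+, are the double crossovers. Comparing them with the parentals, only the m allele has switched, so m is the middle locus and the order is k – m – n.
Crossovers in the m–n interval produce the single-crossover classes n m k and n+ m+ k+ (72 + 100 = 172) plus the double crossovers (16).
RF(m–n) = (172 + 16) / 1500 = 188/1500 = 0.1253 → 12.5 map units.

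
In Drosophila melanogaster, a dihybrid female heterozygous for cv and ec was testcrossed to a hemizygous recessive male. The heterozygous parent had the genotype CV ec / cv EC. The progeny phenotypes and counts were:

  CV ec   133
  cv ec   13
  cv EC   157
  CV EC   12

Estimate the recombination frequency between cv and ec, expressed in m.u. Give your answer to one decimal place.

The recombinant classes are CV EC and cv ec: 12 + 13 = 25.
Recombination frequency = 25/315 = 0.0794 ≈ 7.9%, i.e. 7.9 m.u.

7.9 m.u.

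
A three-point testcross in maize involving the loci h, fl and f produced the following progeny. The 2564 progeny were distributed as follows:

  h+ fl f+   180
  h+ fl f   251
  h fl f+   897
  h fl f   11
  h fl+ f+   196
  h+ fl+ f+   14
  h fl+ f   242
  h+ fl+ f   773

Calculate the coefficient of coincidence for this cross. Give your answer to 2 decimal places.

The two most frequent reciprocal classes, h+ fl+ f and h fl f+, are the parental types, so the F1 was h+ fl+ f / h fl f+.
The two rarest classes, h+ fl+ f+ and h fl f, are the double crossovers. Comparing them with the parentals, only the f allele has switched, so f is the middle locus and the order is fl – f – h.
fl–f: (447 + 25)/2564 = 0.1841; f–h: (422 + 25)/2564 = 0.1743.
Expected DCO frequency = 0.1841 × 0.1743 ≈ 0.03209; observed = 25/2564 ≈ 0.00975.
Coefficient of coincidence = 0.00975/0.03209 ≈ 0.30.

0.30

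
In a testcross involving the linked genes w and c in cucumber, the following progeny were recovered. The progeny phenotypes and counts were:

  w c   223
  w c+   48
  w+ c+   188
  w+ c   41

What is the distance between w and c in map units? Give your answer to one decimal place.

17.8 map units

The two most frequent classes, w+ c+ (188) and w c (223), are the parental types, so the F1 was w+ c+ / w c.
The recombinant classes are w+ c and w c+: 41 + 48 = 89.
Recombination frequency = 89/500 = 0.1780 ≈ 17.8%, i.e. 17.8 map units.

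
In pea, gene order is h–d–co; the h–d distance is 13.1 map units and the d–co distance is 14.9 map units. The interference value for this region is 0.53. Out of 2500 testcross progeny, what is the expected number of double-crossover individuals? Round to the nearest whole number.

23

Map distances give recombination frequencies of 0.131 and 0.149 for the two intervals.
With interference 0.53 (so coincidence = 0.47), expected double-crossover frequency = 0.131 × 0.149 × 0.47 = 0.00917.
Expected number = 0.00917 × 2500 = 22.93 ≈ 23.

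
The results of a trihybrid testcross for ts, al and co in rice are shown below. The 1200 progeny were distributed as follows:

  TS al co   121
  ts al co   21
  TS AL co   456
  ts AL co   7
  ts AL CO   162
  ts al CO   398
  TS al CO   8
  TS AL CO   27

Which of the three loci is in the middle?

The two most frequent reciprocal classes, ts al CO and TS AL co, are the parental types, so the F1 was ts al CO / TS AL co.
The two rarest classes, TS al CO and ts AL co, are the double crossovers. Comparing them with the parentals, only the ts allele has switched, so ts is the middle locus and the order is al – ts – co.

ts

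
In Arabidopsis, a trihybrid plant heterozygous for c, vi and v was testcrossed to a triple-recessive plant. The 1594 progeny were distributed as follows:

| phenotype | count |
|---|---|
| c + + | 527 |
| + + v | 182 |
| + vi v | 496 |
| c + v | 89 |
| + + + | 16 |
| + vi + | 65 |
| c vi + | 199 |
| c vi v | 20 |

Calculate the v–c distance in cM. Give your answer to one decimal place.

11.9 cM

The two most frequent reciprocal classes, + vi v and c + +, are the parental types, so the F1 was + vi v / c + +.
The two rarest classes, c vi v and + + +, are the double crossovers. Comparing them with the parentals, only the c allele has switched, so c is the middle locus and the order is vi – c – v.
Crossovers in the c–v interval produce the single-crossover classes + vi + and c + v (65 + 89 = 154) plus the double crossovers (36).
RF(c–v) = (154 + 36) / 1594 = 190/1594 = 0.1192 → 11.9 cM.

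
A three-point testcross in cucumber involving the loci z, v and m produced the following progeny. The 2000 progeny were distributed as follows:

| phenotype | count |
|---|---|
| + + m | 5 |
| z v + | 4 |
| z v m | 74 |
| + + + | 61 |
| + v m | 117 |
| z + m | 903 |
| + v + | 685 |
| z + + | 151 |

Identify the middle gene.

z

The two most frequent reciprocal classes, z + m and + v +, are the parental types, so the F1 was z + m / + v +.
The two rarest classes, + + m and z v +, are the double crossovers. Comparing them with the parentals, only the z allele has switched, so z is the middle locus and the order is v – z – m.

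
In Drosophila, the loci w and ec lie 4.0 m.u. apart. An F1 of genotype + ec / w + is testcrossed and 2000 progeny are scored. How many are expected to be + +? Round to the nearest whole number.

A map distance of 4.0 m.u. corresponds to a recombination frequency of 0.040.
The F1 is + ec / w +, so + + is a recombinant gamete class with expected frequency r/2 = 0.040/2 = 0.0200.
Expected number = 0.0200 × 2000 = 40.00 ≈ 40.

40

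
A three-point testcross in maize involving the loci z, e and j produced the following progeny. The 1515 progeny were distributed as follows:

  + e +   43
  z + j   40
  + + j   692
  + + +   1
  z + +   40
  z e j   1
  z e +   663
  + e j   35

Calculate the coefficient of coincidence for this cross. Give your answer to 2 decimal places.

0.46

The two most frequent reciprocal classes, + + j and z e +, are the parental types, so the F1 was + + j / z e +.
The two rarest classes, + + + and z e j, are the double crossovers. Comparing them with the parentals, only the j allele has switched, so j is the middle locus and the order is z – j – e.
z–j: (83 + 2)/1515 = 0.0561; j–e: (75 + 2)/1515 = 0.0508.
Expected DCO frequency = 0.0561 × 0.0508 ≈ 0.00285; observed = 2/1515 ≈ 0.00132.
Coefficient of coincidence = 0.00132/0.00285 ≈ 0.46.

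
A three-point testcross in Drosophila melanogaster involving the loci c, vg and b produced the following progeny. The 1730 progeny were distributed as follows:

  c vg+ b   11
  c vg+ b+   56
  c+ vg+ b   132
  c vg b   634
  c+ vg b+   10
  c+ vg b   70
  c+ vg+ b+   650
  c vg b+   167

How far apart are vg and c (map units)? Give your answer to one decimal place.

8.5 map units

The two most frequent reciprocal classes, c+ vg+ b+ and c vg b, are the parental types, so the F1 was c+ vg+ b+ / c vg b.
The two rarest classes, c+ vg b+ and c vg+ b, are the double crossovers. Comparing them with the parentals, only the vg allele has switched, so vg is the middle locus and the order is b – vg – c.
Crossovers in the vg–c interval produce the single-crossover classes c vg+ b+ and c+ vg b (56 + 70 = 126) plus the double crossovers (21).
RF(vg–c) = (126 + 21) / 1730 = 147/1730 = 0.0850 → 8.5 map units.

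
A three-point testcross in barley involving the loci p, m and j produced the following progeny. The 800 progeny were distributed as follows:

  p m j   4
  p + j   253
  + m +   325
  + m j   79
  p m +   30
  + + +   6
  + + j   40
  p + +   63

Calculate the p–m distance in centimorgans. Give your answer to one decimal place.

10.0 centimorgans

The two most frequent reciprocal classes, p + j and + m +, are the parental types, so the F1 was p + j / + m +.
The two rarest classes, p m j and + + +, are the double crossovers. Comparing them with the parentals, only the m allele has switched, so m is the middle locus and the order is p – m – j.
Crossovers in the p–m interval produce the single-crossover classes + + j and p m + (40 + 30 = 70) plus the double crossovers (10).
RF(p–m) = (70 + 10) / 800 = 80/800 = 0.1000 → 10.0 centimorgans.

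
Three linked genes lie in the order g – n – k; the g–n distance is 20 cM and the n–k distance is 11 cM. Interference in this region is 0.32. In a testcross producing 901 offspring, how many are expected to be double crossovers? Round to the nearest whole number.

Map distances give recombination frequencies of 0.200 and 0.110 for the two intervals.
With interference 0.32 (so coincidence = 0.68), expected double-crossover frequency = 0.200 × 0.110 × 0.68 = 0.01496.
Expected number = 0.01496 × 901 = 13.48 ≈ 13.

13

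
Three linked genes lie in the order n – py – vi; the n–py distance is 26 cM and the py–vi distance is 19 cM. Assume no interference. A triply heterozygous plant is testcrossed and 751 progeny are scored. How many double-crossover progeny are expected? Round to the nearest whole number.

37

Map distances give recombination frequencies of 0.260 and 0.190 for the two intervals.
With no interference, expected double-crossover frequency = 0.260 × 0.190 = 0.04940.
Expected number = 0.04940 × 751 = 37.10 ≈ 37.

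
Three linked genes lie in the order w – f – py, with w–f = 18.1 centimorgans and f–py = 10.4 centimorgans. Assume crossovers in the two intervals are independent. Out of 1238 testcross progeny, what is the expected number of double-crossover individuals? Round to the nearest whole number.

Map distances give recombination frequencies of 0.181 and 0.104 for the two intervals.
With no interference, expected double-crossover frequency = 0.181 × 0.104 = 0.01882.
Expected number = 0.01882 × 1238 = 23.30 ≈ 23.

23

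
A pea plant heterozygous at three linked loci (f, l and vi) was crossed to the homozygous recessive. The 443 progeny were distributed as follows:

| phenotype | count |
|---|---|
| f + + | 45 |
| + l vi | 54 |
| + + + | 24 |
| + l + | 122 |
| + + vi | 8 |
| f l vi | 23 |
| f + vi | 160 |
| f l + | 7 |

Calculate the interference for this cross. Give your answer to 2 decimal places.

The two most frequent reciprocal classes, f + vi and + l +, are the parental types, so the F1 was f + vi / + l +.
The two rarest classes, + + vi and f l +, are the double crossovers. Comparing them with the parentals, only the f allele has switched, so f is the middle locus and the order is vi – f – l.
vi–f: (99 + 15)/443 = 0.2573; f–l: (47 + 15)/443 = 0.1400.
Expected DCO frequency = 0.2573 × 0.1400 ≈ 0.03602; observed = 15/443 ≈ 0.03386.
Coefficient of coincidence = 0.03386/0.03602 ≈ 0.94; interference = 1 − 0.94 = 0.06.

0.06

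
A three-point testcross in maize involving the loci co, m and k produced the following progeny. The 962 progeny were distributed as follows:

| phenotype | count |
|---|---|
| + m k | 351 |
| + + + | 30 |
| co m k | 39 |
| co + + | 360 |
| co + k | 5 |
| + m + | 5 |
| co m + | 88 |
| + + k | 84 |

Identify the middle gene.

The two most frequent reciprocal classes, + m k and co + +, are the parental types, so the F1 was + m k / co + +.
The two rarest classes, + m + and co + k, are the double crossovers. Comparing them with the parentals, only the k allele has switched, so k is the middle locus and the order is m – k – co.

k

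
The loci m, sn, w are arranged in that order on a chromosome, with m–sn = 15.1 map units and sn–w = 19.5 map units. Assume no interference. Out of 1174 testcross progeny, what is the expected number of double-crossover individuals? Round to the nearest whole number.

35

Map distances give recombination frequencies of 0.151 and 0.195 for the two intervals.
With no interference, expected double-crossover frequency = 0.151 × 0.195 = 0.02944.
Expected number = 0.02944 × 1174 = 34.57 ≈ 35.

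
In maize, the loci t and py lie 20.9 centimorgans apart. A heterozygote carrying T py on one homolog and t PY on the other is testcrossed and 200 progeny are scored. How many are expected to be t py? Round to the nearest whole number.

A map distance of 20.9 centimorgans corresponds to a recombination frequency of 0.209.
The F1 is T py / t PY, so t py is a recombinant gamete class with expected frequency r/2 = 0.209/2 = 0.1045.
Expected number = 0.1045 × 200 = 20.90 ≈ 21.

21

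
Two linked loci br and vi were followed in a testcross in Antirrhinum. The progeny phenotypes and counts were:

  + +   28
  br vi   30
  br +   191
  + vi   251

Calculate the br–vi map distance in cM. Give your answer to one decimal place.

The two most frequent classes, + vi (251) and br + (191), are the parental types, so the F1 was + vi / br +.
The recombinant classes are + + and br vi: 28 + 30 = 58.
Recombination frequency = 58/500 = 0.1160 ≈ 11.6%, i.e. 11.6 cM.

11.6 cM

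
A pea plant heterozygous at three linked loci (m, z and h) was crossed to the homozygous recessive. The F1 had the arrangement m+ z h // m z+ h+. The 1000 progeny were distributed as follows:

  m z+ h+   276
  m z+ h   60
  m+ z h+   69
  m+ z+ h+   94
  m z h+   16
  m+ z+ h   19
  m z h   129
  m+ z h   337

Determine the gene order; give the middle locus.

z

The two rarest classes, m+ z+ h and m z h+, are the double crossovers. Comparing them with the parentals, only the z allele has switched, so z is the middle locus and the order is h – z – m.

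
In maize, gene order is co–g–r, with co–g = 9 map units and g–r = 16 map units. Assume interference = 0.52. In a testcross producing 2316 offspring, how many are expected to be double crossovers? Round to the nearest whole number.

Map distances give recombination frequencies of 0.090 and 0.160 for the two intervals.
With interference 0.52 (so coincidence = 0.48), expected double-crossover frequency = 0.090 × 0.160 × 0.48 = 0.00691.
Expected number = 0.00691 × 2316 = 16.01 ≈ 16.

16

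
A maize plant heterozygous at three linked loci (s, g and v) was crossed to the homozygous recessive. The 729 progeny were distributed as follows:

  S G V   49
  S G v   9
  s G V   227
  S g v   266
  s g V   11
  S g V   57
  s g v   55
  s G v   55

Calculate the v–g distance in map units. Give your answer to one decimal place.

The two most frequent reciprocal classes, S g v and s G V, are the parental types, so the F1 was S g v / s G V.
The two rarest classes, S G v and s g V, are the double crossovers. Comparing them with the parentals, only the g allele has switched, so g is the middle locus and the order is v – g – s.
Crossovers in the v–g interval produce the single-crossover classes S g V and s G v (57 + 55 = 112) plus the double crossovers (20).
RF(v–g) = (112 + 20) / 729 = 132/729 = 0.1811 → 18.1 map units.

18.1 map units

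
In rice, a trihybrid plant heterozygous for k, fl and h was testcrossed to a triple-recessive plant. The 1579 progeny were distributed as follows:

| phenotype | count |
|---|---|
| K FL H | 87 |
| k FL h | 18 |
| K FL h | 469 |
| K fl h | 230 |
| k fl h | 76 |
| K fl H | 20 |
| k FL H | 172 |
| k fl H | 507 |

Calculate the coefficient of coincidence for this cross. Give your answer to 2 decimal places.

The two most frequent reciprocal classes, K FL h and k fl H, are the parental types, so the F1 was K FL h / k fl H.
The two rarest classes, k FL h and K fl H, are the double crossovers. Comparing them with the parentals, only the k allele has switched, so k is the middle locus and the order is fl – k – h.
fl–k: (402 + 38)/1579 = 0.2787; k–h: (163 + 38)/1579 = 0.1273.
Expected DCO frequency = 0.2787 × 0.1273 ≈ 0.03548; observed = 38/1579 ≈ 0.02407.
Coefficient of coincidence = 0.02407/0.03548 ≈ 0.68.

0.68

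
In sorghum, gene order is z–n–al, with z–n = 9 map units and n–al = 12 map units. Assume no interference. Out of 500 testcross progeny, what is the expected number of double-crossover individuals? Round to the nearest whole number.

Map distances give recombination frequencies of 0.090 and 0.120 for the two intervals.
With no interference, expected double-crossover frequency = 0.090 × 0.120 = 0.01080.
Expected number = 0.01080 × 500 = 5.40 ≈ 5.

5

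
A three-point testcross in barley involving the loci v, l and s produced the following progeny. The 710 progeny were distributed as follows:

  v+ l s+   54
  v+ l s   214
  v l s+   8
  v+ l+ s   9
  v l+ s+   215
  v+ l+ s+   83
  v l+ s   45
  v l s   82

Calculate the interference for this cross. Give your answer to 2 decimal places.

0.43

The two most frequent reciprocal classes, v+ l s and v l+ s+, are the parental types, so the F1 was v+ l s / v l+ s+.
The two rarest classes, v+ l+ s and v l s+, are the double crossovers. Comparing them with the parentals, only the l allele has switched, so l is the middle locus and the order is s – l – v.
s–l: (99 + 17)/710 = 0.1634; l–v: (165 + 17)/710 = 0.2563.
Expected DCO frequency = 0.1634 × 0.2563 ≈ 0.04188; observed = 17/710 ≈ 0.02394.
Coefficient of coincidence = 0.02394/0.04188 ≈ 0.57; interference = 1 − 0.57 = 0.43.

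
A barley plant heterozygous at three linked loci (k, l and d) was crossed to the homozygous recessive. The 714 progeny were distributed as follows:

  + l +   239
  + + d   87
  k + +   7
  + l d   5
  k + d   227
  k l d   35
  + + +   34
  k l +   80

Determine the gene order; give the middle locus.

The two most frequent reciprocal classes, + l + and k + d, are the parental types, so the F1 was + l + / k + d.
The two rarest classes, + l d and k + +, are the double crossovers. Comparing them with the parentals, only the d allele has switched, so d is the middle locus and the order is l – d – k.

d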